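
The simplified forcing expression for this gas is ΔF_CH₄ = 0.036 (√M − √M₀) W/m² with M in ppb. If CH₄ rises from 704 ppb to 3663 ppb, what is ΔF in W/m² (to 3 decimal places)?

ΔF = 1.224 W/m²

CH₄: 0.036 × (√3663 − √704) = 0.036 × (60.5227 − 26.5330) = 0.036 × 33.9897 = 1.2236 W/m².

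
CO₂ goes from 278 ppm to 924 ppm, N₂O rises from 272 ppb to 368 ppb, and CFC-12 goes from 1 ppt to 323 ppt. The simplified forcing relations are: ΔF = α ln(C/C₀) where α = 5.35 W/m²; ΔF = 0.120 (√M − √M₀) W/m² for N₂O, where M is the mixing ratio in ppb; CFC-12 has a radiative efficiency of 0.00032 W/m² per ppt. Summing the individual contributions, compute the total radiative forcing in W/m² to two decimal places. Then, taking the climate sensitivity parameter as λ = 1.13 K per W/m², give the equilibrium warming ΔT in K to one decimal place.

ΔF = 6.85 W/m²; ΔT = 7.7 K

CO₂: 5.35 × ln(924/278) = 5.35 × ln(3.32374) = 5.35 × 1.20109 = 6.4258 W/m².
N₂O: 0.120 × (√368 − √272) = 0.120 × (19.1833 − 16.4924) = 0.120 × 2.6909 = 0.3229 W/m².
CFC-12: ΔF = 0.00032 × (323 − 1) = 0.00032 × 322 = 0.1030 W/m².
Total ΔF = 6.4258 + 0.3229 + 0.1030 = 6.8517 W/m².
ΔT = λ ΔF = 1.13 × 6.85 = 7.7405 K.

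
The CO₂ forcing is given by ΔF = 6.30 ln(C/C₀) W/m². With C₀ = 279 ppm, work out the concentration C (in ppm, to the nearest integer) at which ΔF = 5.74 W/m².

Set 6.30 ln(C/279) = 5.74, so ln(C/279) = 5.74/6.30 = 0.91111.
Then C/279 = e^0.91111 = 2.48708, giving C = 279 × 2.48708 = 693.90 ppm.

C ≈ 694 ppm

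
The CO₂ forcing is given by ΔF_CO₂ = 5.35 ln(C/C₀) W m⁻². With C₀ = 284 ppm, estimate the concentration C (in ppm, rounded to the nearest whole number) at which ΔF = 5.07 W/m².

C ≈ 733 ppm

Set 5.35 ln(C/284) = 5.07, so ln(C/284) = 5.07/5.35 = 0.94766.
Then C/284 = e^0.94766 = 2.57967, giving C = 284 × 2.57967 = 732.63 ppm.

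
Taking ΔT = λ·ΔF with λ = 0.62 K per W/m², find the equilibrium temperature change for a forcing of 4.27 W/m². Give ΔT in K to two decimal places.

ΔT = λ ΔF = 0.62 × 4.27 = 2.6474 K.

ΔT = 2.65 K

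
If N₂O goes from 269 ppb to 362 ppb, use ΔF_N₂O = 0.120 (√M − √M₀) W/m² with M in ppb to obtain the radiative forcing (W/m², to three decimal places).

N₂O: 0.120 × (√362 − √269) = 0.120 × (19.0263 − 16.4012) = 0.120 × 2.6251 = 0.3150 W/m².

ΔF = 0.315 W/m²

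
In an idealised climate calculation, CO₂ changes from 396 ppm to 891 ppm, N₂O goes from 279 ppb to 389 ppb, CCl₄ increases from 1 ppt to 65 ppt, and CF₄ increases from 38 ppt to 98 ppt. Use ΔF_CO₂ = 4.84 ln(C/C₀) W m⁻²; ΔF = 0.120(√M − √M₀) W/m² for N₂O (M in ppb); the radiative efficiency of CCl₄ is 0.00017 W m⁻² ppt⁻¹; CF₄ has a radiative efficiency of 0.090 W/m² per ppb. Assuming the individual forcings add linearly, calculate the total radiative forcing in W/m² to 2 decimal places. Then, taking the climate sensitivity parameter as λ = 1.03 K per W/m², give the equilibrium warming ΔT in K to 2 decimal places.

ΔF = 4.30 W/m²; ΔT = 4.43 K

CO₂: 4.84 × ln(891/396) = 4.84 × ln(2.25000) = 4.84 × 0.81093 = 3.9249 W/m².
N₂O: 0.120 × (√389 − √279) = 0.120 × (19.7231 − 16.7033) = 0.120 × 3.0198 = 0.3624 W/m².
CCl₄: ΔF = 0.00017 × (65 − 1) = 0.00017 × 64 = 0.0109 W/m².
CF₄: Δ = 98 − 38 = 60 ppt = 0.060 ppb; ΔF = 0.090 × 0.060 = 0.0054 W/m².
Total ΔF = 3.9249 + 0.3624 + 0.0109 + 0.0054 = 4.3036 W/m².
ΔT = λ ΔF = 1.03 × 4.30 = 4.4290 K.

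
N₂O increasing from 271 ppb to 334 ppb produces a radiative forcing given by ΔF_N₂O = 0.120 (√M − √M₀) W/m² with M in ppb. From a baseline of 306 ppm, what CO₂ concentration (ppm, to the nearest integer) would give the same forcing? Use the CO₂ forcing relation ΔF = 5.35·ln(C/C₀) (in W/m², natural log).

C ≈ 319 ppm

N₂O forcing: 0.120 × (√334 − √271) = 0.120 × (18.2757 − 16.4621) = 0.120 × 1.8136 = 0.21763 W/m².
Set 5.35 ln(C/306) = 0.21763: ln(C/306) = 0.21763/5.35 = 0.04068, so C = 306 × e^0.04068 = 306 × 1.04152 = 318.71 ppm.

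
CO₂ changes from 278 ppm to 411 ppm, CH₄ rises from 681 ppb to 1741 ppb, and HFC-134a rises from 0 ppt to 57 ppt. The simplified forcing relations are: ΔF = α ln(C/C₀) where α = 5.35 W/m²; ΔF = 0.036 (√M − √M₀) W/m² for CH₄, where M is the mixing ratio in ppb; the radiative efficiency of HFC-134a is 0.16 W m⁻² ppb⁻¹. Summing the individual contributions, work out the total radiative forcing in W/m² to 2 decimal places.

ΔF = 2.66 W/m²

CO₂: 5.35 × ln(411/278) = 5.35 × ln(1.47842) = 5.35 × 0.39097 = 2.0917 W/m².
CH₄: 0.036 × (√1741 − √681) = 0.036 × (41.7253 − 26.0960) = 0.036 × 15.6293 = 0.5627 W/m².
HFC-134a: Δ = 57 − 0 = 57 ppt = 0.057 ppb; ΔF = 0.16 × 0.057 = 0.0091 W/m².
Total ΔF = 2.0917 + 0.5627 + 0.0091 = 2.6635 W/m².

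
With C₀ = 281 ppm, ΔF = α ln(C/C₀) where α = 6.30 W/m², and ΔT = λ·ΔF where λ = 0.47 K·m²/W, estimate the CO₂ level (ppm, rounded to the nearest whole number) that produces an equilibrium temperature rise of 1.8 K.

C ≈ 516 ppm

Required forcing: ΔF = ΔT/λ = 1.8/0.47 = 3.8298 W/m².
Then ln(C/281) = ΔF/6.30 = 3.8298/6.30 = 0.60790.
So C = 281 × e^0.60790 = 281 × 1.83657 = 516.08 ppm.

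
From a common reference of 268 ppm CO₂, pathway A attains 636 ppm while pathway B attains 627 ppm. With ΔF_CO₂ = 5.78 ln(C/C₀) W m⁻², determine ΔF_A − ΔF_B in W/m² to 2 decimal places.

ΔF_A − ΔF_B = 0.08 W/m²

ΔF_A = 5.78 ln(636/268) = 5.78 × 0.86421 = 4.9951 W/m².
ΔF_B = 5.78 ln(627/268) = 5.78 × 0.84996 = 4.9128 W/m².
Difference: 4.9951 − 4.9128 = 0.0823 W/m².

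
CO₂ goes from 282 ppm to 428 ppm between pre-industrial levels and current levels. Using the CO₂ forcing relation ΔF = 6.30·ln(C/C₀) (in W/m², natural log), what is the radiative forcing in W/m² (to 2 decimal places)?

ΔF = 2.63 W/m²

CO₂: 6.30 × ln(428/282) = 6.30 × ln(1.51773) = 6.30 × 0.41722 = 2.6285 W/m².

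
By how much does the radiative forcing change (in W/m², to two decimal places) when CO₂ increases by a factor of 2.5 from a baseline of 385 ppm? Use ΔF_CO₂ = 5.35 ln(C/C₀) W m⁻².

ΔF = 4.90 W/m²

ΔF = 5.35 × ln(2.5) = 5.35 × 0.91629 = 4.9022 W/m².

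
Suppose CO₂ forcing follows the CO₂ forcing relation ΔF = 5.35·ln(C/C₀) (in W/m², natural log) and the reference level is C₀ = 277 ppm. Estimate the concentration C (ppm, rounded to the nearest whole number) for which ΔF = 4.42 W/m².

Set 5.35 ln(C/277) = 4.42, so ln(C/277) = 4.42/5.35 = 0.82617.
Then C/277 = e^0.82617 = 2.28455, giving C = 277 × 2.28455 = 632.82 ppm.

C ≈ 633 ppm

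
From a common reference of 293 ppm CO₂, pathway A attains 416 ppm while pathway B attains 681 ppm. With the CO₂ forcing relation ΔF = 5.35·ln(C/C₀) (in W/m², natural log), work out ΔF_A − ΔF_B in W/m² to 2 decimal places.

ΔF_A − ΔF_B = -2.64 W/m²

ΔF_A = 5.35 ln(416/293) = 5.35 × 0.35051 = 1.8752 W/m².
ΔF_B = 5.35 ln(681/293) = 5.35 × 0.84339 = 4.5121 W/m².
Difference: 1.8752 − 4.5121 = -2.6369 W/m².
(Equivalently, ΔF_A − ΔF_B = 5.35 ln(416/681) = 5.35 × -0.49288 = -2.6369 W/m².)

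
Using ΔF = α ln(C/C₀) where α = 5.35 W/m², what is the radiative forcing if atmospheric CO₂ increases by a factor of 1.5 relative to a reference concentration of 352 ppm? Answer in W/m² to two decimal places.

ΔF = 2.17 W/m²

Because the forcing depends only on the ratio C/C₀, the initial concentration does not enter.
ΔF = 5.35 × ln(1.5) = 5.35 × 0.40547 = 2.1693 W/m².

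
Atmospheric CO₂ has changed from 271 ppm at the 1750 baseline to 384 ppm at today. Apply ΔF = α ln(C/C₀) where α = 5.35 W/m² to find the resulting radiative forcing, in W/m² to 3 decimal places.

CO₂: 5.35 × ln(384/271) = 5.35 × ln(1.41697) = 5.35 × 0.34852 = 1.8646 W/m².

ΔF = 1.865 W/m²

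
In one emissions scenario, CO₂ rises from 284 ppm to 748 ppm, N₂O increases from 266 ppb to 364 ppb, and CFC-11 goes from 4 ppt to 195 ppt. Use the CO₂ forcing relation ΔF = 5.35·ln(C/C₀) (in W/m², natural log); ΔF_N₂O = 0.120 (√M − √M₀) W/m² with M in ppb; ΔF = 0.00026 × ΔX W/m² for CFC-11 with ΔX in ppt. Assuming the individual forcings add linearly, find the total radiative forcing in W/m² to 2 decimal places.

CO₂: 5.35 × ln(748/284) = 5.35 × ln(2.63380) = 5.35 × 0.96843 = 5.1811 W/m².
N₂O: 0.120 × (√364 − √266) = 0.120 × (19.0788 − 16.3095) = 0.120 × 2.7693 = 0.3323 W/m².
CFC-11: ΔF = 0.00026 × (195 − 4) = 0.00026 × 191 = 0.0497 W/m².
Total ΔF = 5.1811 + 0.3323 + 0.0497 = 5.5631 W/m².

ΔF = 5.56 W/m²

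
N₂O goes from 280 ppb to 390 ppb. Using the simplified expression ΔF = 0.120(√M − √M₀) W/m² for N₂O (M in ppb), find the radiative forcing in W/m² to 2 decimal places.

ΔF = 0.36 W/m²

N₂O: 0.120 × (√390 − √280) = 0.120 × (19.7484 − 16.7332) = 0.120 × 3.0152 = 0.3618 W/m².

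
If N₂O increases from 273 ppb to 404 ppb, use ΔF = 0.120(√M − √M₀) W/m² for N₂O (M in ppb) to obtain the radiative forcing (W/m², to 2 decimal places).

N₂O: 0.120 × (√404 − √273) = 0.120 × (20.0998 − 16.5227) = 0.120 × 3.5771 = 0.4293 W/m².

ΔF = 0.43 W/m²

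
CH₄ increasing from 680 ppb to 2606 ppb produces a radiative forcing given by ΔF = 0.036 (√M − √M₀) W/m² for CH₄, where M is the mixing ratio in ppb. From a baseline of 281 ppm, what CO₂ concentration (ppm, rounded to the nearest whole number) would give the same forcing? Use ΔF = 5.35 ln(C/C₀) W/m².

C ≈ 332 ppm

CH₄ forcing: 0.036 × (√2606 − √680) = 0.036 × (51.0490 − 26.0768) = 0.036 × 24.9722 = 0.89900 W/m².
Set 5.35 ln(C/281) = 0.89900: ln(C/281) = 0.89900/5.35 = 0.16804, so C = 281 × e^0.16804 = 281 × 1.18298 = 332.42 ppm.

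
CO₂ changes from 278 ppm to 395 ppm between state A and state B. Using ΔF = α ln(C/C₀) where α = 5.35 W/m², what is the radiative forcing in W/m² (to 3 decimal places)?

ΔF = 1.879 W/m²

CO₂: 5.35 × ln(395/278) = 5.35 × ln(1.42086) = 5.35 × 0.35126 = 1.8792 W/m².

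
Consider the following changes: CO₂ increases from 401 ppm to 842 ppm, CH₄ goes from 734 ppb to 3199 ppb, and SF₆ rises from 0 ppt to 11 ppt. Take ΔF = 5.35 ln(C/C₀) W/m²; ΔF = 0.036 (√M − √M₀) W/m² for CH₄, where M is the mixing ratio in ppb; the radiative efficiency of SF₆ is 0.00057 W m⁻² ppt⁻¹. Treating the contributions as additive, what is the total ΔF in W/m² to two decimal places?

CO₂: 5.35 × ln(842/401) = 5.35 × ln(2.09975) = 5.35 × 0.74182 = 3.9687 W/m².
CH₄: 0.036 × (√3199 − √734) = 0.036 × (56.5597 − 27.0924) = 0.036 × 29.4673 = 1.0608 W/m².
SF₆: ΔF = 0.00057 × (11 − 0) = 0.00057 × 11 = 0.0063 W/m².
Total ΔF = 3.9687 + 1.0608 + 0.0063 = 5.0358 W/m².

ΔF = 5.04 W/m²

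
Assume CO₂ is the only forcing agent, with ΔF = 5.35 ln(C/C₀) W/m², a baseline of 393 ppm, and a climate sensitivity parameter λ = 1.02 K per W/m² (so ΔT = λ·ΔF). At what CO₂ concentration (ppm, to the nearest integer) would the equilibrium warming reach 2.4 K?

Required forcing: ΔF = ΔT/λ = 2.4/1.02 = 2.3529 W/m².
Then ln(C/393) = ΔF/5.35 = 2.3529/5.35 = 0.43979.
So C = 393 × e^0.43979 = 393 × 1.55238 = 610.09 ppm.

C ≈ 610 ppm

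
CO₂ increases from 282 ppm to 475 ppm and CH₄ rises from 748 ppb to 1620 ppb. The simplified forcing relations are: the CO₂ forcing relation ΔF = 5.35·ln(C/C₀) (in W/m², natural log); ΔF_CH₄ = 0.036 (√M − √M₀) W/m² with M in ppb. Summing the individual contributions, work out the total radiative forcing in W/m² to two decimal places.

ΔF = 3.25 W/m²

CO₂: 5.35 × ln(475/282) = 5.35 × ln(1.68440) = 5.35 × 0.52141 = 2.7895 W/m².
CH₄: 0.036 × (√1620 − √748) = 0.036 × (40.2492 − 27.3496) = 0.036 × 12.8996 = 0.4644 W/m².
Total ΔF = 2.7895 + 0.4644 = 3.2539 W/m².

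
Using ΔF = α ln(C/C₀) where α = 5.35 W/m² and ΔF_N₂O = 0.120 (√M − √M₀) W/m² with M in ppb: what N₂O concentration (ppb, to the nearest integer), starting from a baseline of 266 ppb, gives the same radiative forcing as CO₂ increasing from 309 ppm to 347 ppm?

M ≈ 461 ppb

CO₂ forcing: 5.35 × ln(347/309) = 5.35 × 0.115984 = 0.62051 W/m².
Set 0.120(√M − √266) = 0.62051: √M = 0.62051/0.120 + √266 = 5.1709 + 16.3095 = 21.4804.
M = (21.4804)² = 461.41 ppb.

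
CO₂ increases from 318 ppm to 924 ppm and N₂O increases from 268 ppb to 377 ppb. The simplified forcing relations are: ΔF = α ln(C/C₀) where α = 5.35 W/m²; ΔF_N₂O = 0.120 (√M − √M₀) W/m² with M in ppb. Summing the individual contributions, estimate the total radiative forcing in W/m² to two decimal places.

CO₂: 5.35 × ln(924/318) = 5.35 × ln(2.90566) = 5.35 × 1.06666 = 5.7066 W/m².
N₂O: 0.120 × (√377 − √268) = 0.120 × (19.4165 − 16.3707) = 0.120 × 3.0458 = 0.3655 W/m².
Total ΔF = 5.7066 + 0.3655 = 6.0721 W/m².

ΔF = 6.07 W/m²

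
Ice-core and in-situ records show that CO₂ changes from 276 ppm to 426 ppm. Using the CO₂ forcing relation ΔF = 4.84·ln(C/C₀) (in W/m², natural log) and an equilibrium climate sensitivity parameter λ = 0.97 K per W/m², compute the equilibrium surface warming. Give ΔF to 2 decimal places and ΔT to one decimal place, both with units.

CO₂: 4.84 × ln(426/276) = 4.84 × ln(1.54348) = 4.84 × 0.43404 = 2.1008 W/m².
ΔT = λ ΔF = 0.97 × 2.10 = 2.0370 K.

ΔF = 2.10 W/m²; ΔT = 2.0 K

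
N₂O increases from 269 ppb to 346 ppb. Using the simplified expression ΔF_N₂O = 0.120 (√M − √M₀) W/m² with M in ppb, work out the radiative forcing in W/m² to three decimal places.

N₂O: 0.120 × (√346 − √269) = 0.120 × (18.6011 − 16.4012) = 0.120 × 2.1999 = 0.2640 W/m².

ΔF = 0.264 W/m²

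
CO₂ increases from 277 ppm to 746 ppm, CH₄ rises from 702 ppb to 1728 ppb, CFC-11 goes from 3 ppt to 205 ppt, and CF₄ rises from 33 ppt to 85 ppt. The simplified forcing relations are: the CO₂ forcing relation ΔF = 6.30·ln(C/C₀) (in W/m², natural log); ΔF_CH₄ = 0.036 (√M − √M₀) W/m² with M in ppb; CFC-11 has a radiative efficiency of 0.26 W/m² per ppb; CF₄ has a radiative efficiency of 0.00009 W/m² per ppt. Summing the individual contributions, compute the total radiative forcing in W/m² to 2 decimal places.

ΔF = 6.84 W/m²

CO₂: 6.30 × ln(746/277) = 6.30 × ln(2.69314) = 6.30 × 0.99071 = 6.2415 W/m².
CH₄: 0.036 × (√1728 − √702) = 0.036 × (41.5692 − 26.4953) = 0.036 × 15.0739 = 0.5427 W/m².
CFC-11: Δ = 205 − 3 = 202 ppt = 0.202 ppb; ΔF = 0.26 × 0.202 = 0.0525 W/m².
CF₄: ΔF = 0.00009 × (85 − 33) = 0.00009 × 52 = 0.0047 W/m².
Total ΔF = 6.2415 + 0.5427 + 0.0525 + 0.0047 = 6.8414 W/m².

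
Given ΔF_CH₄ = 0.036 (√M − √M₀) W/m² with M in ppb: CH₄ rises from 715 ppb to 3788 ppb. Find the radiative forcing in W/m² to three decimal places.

CH₄: 0.036 × (√3788 − √715) = 0.036 × (61.5467 − 26.7395) = 0.036 × 34.8072 = 1.2531 W/m².

ΔF = 1.253 W/m²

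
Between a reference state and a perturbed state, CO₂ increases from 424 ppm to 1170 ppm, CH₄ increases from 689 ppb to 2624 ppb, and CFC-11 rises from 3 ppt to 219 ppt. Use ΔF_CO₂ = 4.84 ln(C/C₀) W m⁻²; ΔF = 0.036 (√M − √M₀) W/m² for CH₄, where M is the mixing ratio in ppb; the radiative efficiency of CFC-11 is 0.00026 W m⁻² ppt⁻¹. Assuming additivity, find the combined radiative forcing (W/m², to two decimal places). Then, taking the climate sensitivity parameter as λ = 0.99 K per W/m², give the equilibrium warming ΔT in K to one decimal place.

CO₂: 4.84 × ln(1170/424) = 4.84 × ln(2.75943) = 4.84 × 1.01502 = 4.9127 W/m².
CH₄: 0.036 × (√2624 − √689) = 0.036 × (51.2250 − 26.2488) = 0.036 × 24.9762 = 0.8991 W/m².
CFC-11: ΔF = 0.00026 × (219 − 3) = 0.00026 × 216 = 0.0562 W/m².
Total ΔF = 4.9127 + 0.8991 + 0.0562 = 5.8680 W/m².
ΔT = λ ΔF = 0.99 × 5.87 = 5.8113 K.

ΔF = 5.87 W/m²; ΔT = 5.8 K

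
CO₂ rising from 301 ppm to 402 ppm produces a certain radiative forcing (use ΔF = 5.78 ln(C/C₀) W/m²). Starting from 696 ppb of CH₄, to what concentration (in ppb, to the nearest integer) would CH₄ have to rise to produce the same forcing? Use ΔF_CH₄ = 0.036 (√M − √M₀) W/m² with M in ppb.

CO₂ forcing: 5.78 × ln(402/301) = 5.78 × 0.289342 = 1.67240 W/m².
Set 0.036(√M − √696) = 1.67240: √M = 1.67240/0.036 + √696 = 46.4556 + 26.3818 = 72.8374.
M = (72.8374)² = 5305.29 ppb.

M ≈ 5305 ppb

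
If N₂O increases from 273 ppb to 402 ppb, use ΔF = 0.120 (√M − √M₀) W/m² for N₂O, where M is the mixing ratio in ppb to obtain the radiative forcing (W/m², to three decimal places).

ΔF = 0.423 W/m²

N₂O: 0.120 × (√402 − √273) = 0.120 × (20.0499 − 16.5227) = 0.120 × 3.5272 = 0.4233 W/m².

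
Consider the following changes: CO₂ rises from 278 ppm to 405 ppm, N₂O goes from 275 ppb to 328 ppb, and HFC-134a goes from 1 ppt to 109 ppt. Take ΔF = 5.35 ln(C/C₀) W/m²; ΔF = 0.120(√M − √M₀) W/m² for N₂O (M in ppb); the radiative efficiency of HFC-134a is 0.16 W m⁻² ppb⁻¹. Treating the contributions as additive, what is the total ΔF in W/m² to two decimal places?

ΔF = 2.21 W/m²

CO₂: 5.35 × ln(405/278) = 5.35 × ln(1.45683) = 5.35 × 0.37626 = 2.0130 W/m².
N₂O: 0.120 × (√328 − √275) = 0.120 × (18.1108 − 16.5831) = 0.120 × 1.5277 = 0.1833 W/m².
HFC-134a: Δ = 109 − 1 = 108 ppt = 0.108 ppb; ΔF = 0.16 × 0.108 = 0.0173 W/m².
Total ΔF = 2.0130 + 0.1833 + 0.0173 = 2.2136 W/m².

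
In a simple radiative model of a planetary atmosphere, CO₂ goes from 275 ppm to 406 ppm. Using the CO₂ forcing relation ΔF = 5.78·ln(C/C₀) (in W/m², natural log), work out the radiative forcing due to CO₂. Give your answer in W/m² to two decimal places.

CO₂: 5.78 × ln(406/275) = 5.78 × ln(1.47636) = 5.78 × 0.38958 = 2.2518 W/m².

ΔF = 2.25 W/m²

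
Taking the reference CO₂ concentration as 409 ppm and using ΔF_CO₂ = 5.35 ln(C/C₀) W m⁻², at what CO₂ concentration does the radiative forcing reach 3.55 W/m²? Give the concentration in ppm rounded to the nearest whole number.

C ≈ 794 ppm

Set 5.35 ln(C/409) = 3.55, so ln(C/409) = 3.55/5.35 = 0.66355.
Then C/409 = e^0.66355 = 1.94167, giving C = 409 × 1.94167 = 794.14 ppm.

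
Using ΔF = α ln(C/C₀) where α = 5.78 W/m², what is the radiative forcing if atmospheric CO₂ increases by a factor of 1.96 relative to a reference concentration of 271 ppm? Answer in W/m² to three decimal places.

ΔF = 3.890 W/m²

ΔF = 5.78 × ln(1.96) = 5.78 × 0.67294 = 3.8896 W/m².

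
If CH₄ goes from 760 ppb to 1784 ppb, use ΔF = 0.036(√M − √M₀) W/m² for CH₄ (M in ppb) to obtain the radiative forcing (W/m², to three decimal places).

ΔF = 0.528 W/m²

CH₄: 0.036 × (√1784 − √760) = 0.036 × (42.2374 − 27.5681) = 0.036 × 14.6693 = 0.5281 W/m².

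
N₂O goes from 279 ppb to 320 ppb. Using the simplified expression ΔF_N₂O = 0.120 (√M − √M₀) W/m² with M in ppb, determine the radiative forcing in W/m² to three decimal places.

ΔF = 0.142 W/m²

N₂O: 0.120 × (√320 − √279) = 0.120 × (17.8885 − 16.7033) = 0.120 × 1.1852 = 0.1422 W/m².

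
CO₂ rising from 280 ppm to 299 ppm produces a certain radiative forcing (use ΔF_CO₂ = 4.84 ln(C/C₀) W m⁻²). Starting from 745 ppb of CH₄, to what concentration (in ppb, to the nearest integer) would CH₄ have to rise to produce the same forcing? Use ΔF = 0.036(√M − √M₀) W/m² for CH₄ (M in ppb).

M ≈ 1305 ppb

CO₂ forcing: 4.84 × ln(299/280) = 4.84 × 0.065654 = 0.31777 W/m².
Set 0.036(√M − √745) = 0.31777: √M = 0.31777/0.036 + √745 = 8.8269 + 27.2947 = 36.1216.
M = (36.1216)² = 1304.77 ppb.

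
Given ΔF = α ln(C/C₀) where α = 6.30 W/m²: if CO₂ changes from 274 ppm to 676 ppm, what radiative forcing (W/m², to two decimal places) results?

CO₂: 6.30 × ln(676/274) = 6.30 × ln(2.46715) = 6.30 × 0.90306 = 5.6893 W/m².

ΔF = 5.69 W/m²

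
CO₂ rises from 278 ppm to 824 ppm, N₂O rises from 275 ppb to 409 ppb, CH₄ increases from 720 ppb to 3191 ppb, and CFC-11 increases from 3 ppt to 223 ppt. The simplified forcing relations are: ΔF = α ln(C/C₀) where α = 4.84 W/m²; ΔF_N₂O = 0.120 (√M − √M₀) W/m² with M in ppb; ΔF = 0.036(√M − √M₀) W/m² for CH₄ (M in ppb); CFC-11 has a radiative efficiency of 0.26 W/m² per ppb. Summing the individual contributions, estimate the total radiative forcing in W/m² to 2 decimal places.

ΔF = 6.82 W/m²

CO₂: 4.84 × ln(824/278) = 4.84 × ln(2.96403) = 4.84 × 1.08655 = 5.2589 W/m².
N₂O: 0.120 × (√409 − √275) = 0.120 × (20.2237 − 16.5831) = 0.120 × 3.6406 = 0.4369 W/m².
CH₄: 0.036 × (√3191 − √720) = 0.036 × (56.4889 − 26.8328) = 0.036 × 29.6561 = 1.0676 W/m².
CFC-11: Δ = 223 − 3 = 220 ppt = 0.220 ppb; ΔF = 0.26 × 0.220 = 0.0572 W/m².
Total ΔF = 5.2589 + 0.4369 + 1.0676 + 0.0572 = 6.8206 W/m².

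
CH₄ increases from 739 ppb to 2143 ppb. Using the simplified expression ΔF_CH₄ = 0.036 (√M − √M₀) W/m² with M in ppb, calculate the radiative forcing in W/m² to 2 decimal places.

ΔF = 0.69 W/m²

CH₄: 0.036 × (√2143 − √739) = 0.036 × (46.2925 − 27.1846) = 0.036 × 19.1079 = 0.6879 W/m².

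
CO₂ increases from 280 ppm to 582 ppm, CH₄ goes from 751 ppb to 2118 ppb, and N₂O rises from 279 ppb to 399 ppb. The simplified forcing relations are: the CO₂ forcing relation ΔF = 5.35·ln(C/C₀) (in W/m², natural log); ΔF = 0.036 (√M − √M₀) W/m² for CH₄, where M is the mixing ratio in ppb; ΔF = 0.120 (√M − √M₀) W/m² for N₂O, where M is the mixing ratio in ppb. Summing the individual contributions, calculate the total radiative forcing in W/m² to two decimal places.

ΔF = 4.98 W/m²

CO₂: 5.35 × ln(582/280) = 5.35 × ln(2.07857) = 5.35 × 0.73168 = 3.9145 W/m².
CH₄: 0.036 × (√2118 − √751) = 0.036 × (46.0217 − 27.4044) = 0.036 × 18.6173 = 0.6702 W/m².
N₂O: 0.120 × (√399 − √279) = 0.120 × (19.9750 − 16.7033) = 0.120 × 3.2717 = 0.3926 W/m².
Total ΔF = 3.9145 + 0.6702 + 0.3926 = 4.9773 W/m².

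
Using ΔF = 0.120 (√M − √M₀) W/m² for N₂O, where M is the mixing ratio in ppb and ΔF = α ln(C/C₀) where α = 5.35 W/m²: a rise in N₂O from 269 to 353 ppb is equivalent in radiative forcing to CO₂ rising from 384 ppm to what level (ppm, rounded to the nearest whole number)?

N₂O forcing: 0.120 × (√353 − √269) = 0.120 × (18.7883 − 16.4012) = 0.120 × 2.3871 = 0.28645 W/m².
Set 5.35 ln(C/384) = 0.28645: ln(C/384) = 0.28645/5.35 = 0.05354, so C = 384 × e^0.05354 = 384 × 1.05500 = 405.12 ppm.

C ≈ 405 ppm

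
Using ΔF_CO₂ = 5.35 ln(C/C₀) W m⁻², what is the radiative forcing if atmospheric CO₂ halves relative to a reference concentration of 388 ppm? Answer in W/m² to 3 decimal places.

Because the forcing depends only on the ratio C/C₀, the initial concentration does not enter.
ΔF = 5.35 × ln(0.5) = 5.35 × -0.69315 = -3.7084 W/m².

ΔF = -3.708 W/m²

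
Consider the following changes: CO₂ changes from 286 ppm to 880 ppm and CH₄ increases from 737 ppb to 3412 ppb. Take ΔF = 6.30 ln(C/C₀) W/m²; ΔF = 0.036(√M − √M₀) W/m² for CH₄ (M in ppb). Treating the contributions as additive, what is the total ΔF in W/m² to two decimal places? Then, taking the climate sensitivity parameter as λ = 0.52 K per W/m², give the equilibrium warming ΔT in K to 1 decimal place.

CO₂: 6.30 × ln(880/286) = 6.30 × ln(3.07692) = 6.30 × 1.12393 = 7.0808 W/m².
CH₄: 0.036 × (√3412 − √737) = 0.036 × (58.4123 − 27.1477) = 0.036 × 31.2646 = 1.1255 W/m².
Total ΔF = 7.0808 + 1.1255 = 8.2063 W/m².
ΔT = λ ΔF = 0.52 × 8.21 = 4.2692 K.

ΔF = 8.21 W/m²; ΔT = 4.3 K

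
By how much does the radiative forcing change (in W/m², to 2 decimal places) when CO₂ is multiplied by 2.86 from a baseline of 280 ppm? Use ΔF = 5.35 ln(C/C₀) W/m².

ΔF = 5.35 × ln(2.86) = 5.35 × 1.05082 = 5.6219 W/m².

ΔF = 5.62 W/m²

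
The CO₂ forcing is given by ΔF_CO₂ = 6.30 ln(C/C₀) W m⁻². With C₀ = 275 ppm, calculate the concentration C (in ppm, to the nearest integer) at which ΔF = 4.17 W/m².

Set 6.30 ln(C/275) = 4.17, so ln(C/275) = 4.17/6.30 = 0.66190.
Then C/275 = e^0.66190 = 1.93847, giving C = 275 × 1.93847 = 533.08 ppm.

C ≈ 533 ppm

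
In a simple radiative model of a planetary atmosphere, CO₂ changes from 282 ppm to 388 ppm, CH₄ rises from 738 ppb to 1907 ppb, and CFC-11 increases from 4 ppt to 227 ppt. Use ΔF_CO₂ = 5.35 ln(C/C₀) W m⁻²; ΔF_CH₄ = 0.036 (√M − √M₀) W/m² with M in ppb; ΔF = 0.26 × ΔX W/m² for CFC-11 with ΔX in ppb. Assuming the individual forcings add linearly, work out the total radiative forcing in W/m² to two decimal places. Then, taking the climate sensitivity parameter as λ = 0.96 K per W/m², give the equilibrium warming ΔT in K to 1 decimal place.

CO₂: 5.35 × ln(388/282) = 5.35 × ln(1.37589) = 5.35 × 0.31910 = 1.7072 W/m².
CH₄: 0.036 × (√1907 − √738) = 0.036 × (43.6692 − 27.1662) = 0.036 × 16.5030 = 0.5941 W/m².
CFC-11: Δ = 227 − 4 = 223 ppt = 0.223 ppb; ΔF = 0.26 × 0.223 = 0.0580 W/m².
Total ΔF = 1.7072 + 0.5941 + 0.0580 = 2.3593 W/m².
ΔT = λ ΔF = 0.96 × 2.36 = 2.2656 K.

ΔF = 2.36 W/m²; ΔT = 2.3 K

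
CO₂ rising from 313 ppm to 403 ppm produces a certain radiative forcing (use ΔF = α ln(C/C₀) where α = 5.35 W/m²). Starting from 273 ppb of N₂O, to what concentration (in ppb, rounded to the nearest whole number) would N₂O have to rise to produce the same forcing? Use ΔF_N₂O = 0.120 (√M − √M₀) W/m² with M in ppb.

CO₂ forcing: 5.35 × ln(403/313) = 5.35 × 0.252733 = 1.35212 W/m².
Set 0.120(√M − √273) = 1.35212: √M = 1.35212/0.120 + √273 = 11.2677 + 16.5227 = 27.7904.
M = (27.7904)² = 772.31 ppb.

M ≈ 772 ppb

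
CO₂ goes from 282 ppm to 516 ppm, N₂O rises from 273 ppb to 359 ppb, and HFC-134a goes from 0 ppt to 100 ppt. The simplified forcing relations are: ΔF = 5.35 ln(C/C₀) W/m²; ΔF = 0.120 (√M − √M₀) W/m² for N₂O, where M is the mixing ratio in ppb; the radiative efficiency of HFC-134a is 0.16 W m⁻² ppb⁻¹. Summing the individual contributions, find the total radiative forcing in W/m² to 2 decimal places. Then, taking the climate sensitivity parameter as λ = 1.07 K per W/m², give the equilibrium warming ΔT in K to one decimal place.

ΔF = 3.54 W/m²; ΔT = 3.8 K

CO₂: 5.35 × ln(516/282) = 5.35 × ln(1.82979) = 5.35 × 0.60420 = 3.2325 W/m².
N₂O: 0.120 × (√359 − √273) = 0.120 × (18.9473 − 16.5227) = 0.120 × 2.4246 = 0.2910 W/m².
HFC-134a: Δ = 100 − 0 = 100 ppt = 0.100 ppb; ΔF = 0.16 × 0.100 = 0.0160 W/m².
Total ΔF = 3.2325 + 0.2910 + 0.0160 = 3.5395 W/m².
ΔT = λ ΔF = 1.07 × 3.54 = 3.7878 K.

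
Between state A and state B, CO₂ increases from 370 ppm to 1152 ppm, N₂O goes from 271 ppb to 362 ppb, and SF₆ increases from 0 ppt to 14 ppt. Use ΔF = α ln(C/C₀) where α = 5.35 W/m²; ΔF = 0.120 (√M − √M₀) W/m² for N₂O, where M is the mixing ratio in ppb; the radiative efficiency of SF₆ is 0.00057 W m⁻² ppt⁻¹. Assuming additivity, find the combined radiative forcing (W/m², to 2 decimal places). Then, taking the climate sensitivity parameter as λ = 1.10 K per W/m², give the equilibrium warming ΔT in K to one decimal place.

CO₂: 5.35 × ln(1152/370) = 5.35 × ln(3.11351) = 5.35 × 1.13575 = 6.0763 W/m².
N₂O: 0.120 × (√362 − √271) = 0.120 × (19.0263 − 16.4621) = 0.120 × 2.5642 = 0.3077 W/m².
SF₆: ΔF = 0.00057 × (14 − 0) = 0.00057 × 14 = 0.0080 W/m².
Total ΔF = 6.0763 + 0.3077 + 0.0080 = 6.3920 W/m².
ΔT = λ ΔF = 1.10 × 6.39 = 7.0290 K.

ΔF = 6.39 W/m²; ΔT = 7.0 K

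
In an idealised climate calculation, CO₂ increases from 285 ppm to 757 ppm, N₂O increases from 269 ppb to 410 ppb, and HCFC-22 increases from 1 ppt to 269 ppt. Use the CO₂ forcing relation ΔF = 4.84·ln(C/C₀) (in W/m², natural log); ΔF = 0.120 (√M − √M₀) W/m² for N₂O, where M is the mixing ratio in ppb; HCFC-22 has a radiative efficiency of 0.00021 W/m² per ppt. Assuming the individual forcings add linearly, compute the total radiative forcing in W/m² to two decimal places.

CO₂: 4.84 × ln(757/285) = 4.84 × ln(2.65614) = 4.84 × 0.97687 = 4.7281 W/m².
N₂O: 0.120 × (√410 − √269) = 0.120 × (20.2485 − 16.4012) = 0.120 × 3.8473 = 0.4617 W/m².
HCFC-22: ΔF = 0.00021 × (269 − 1) = 0.00021 × 268 = 0.0563 W/m².
Total ΔF = 4.7281 + 0.4617 + 0.0563 = 5.2461 W/m².

ΔF = 5.25 W/m²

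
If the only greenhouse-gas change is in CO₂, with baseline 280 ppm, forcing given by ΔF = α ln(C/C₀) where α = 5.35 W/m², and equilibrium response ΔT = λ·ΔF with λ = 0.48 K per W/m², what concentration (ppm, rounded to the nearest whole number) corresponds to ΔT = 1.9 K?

C ≈ 587 ppm

Required forcing: ΔF = ΔT/λ = 1.9/0.48 = 3.9583 W/m².
Then ln(C/280) = ΔF/5.35 = 3.9583/5.35 = 0.73987.
So C = 280 × e^0.73987 = 280 × 2.09566 = 586.78 ppm.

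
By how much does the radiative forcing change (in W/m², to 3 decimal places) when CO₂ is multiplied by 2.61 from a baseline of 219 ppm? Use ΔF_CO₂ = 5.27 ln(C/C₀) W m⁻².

ΔF = 5.056 W/m²

Because the forcing depends only on the ratio C/C₀, the initial concentration does not enter.
ΔF = 5.27 × ln(2.61) = 5.27 × 0.95935 = 5.0558 W/m².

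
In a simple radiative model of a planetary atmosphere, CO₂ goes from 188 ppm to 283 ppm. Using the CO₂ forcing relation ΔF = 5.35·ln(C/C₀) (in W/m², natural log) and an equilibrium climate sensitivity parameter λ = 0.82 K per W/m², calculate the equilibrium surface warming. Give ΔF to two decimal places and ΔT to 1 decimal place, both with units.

ΔF = 2.19 W/m²; ΔT = 1.8 K

CO₂: 5.35 × ln(283/188) = 5.35 × ln(1.50532) = 5.35 × 0.40901 = 2.1882 W/m².
ΔT = λ ΔF = 0.82 × 2.19 = 1.7958 K.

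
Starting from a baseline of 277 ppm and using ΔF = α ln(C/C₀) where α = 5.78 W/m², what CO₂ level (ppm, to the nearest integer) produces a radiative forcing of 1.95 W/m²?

Set 5.78 ln(C/277) = 1.95, so ln(C/277) = 1.95/5.78 = 0.33737.
Then C/277 = e^0.33737 = 1.40126, giving C = 277 × 1.40126 = 388.15 ppm.

C ≈ 388 ppm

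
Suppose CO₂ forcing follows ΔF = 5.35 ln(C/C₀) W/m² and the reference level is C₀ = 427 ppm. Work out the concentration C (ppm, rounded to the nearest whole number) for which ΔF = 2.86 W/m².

C ≈ 729 ppm

Set 5.35 ln(C/427) = 2.86, so ln(C/427) = 2.86/5.35 = 0.53458.
Then C/427 = e^0.53458 = 1.70673, giving C = 427 × 1.70673 = 728.77 ppm.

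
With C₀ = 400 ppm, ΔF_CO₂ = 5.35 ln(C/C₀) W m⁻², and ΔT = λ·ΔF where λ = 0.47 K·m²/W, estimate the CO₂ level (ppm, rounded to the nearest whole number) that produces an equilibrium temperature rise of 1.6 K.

Required forcing: ΔF = ΔT/λ = 1.6/0.47 = 3.4043 W/m².
Then ln(C/400) = ΔF/5.35 = 3.4043/5.35 = 0.63632.
So C = 400 × e^0.63632 = 400 × 1.88951 = 755.80 ppm.

C ≈ 756 ppm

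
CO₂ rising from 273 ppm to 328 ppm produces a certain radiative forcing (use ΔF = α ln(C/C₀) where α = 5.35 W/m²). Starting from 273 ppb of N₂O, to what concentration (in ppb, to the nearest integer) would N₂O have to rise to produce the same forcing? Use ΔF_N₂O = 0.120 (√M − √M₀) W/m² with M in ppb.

CO₂ forcing: 5.35 × ln(328/273) = 5.35 × 0.183542 = 0.98195 W/m².
Set 0.120(√M − √273) = 0.98195: √M = 0.98195/0.120 + √273 = 8.1829 + 16.5227 = 24.7056.
M = (24.7056)² = 610.37 ppb.

M ≈ 610 ppb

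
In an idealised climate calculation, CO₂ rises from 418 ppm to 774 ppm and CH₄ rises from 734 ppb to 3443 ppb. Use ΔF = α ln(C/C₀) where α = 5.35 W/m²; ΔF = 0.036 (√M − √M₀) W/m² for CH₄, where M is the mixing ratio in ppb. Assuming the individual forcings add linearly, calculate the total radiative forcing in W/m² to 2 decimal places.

CO₂: 5.35 × ln(774/418) = 5.35 × ln(1.85167) = 5.35 × 0.61609 = 3.2961 W/m².
CH₄: 0.036 × (√3443 − √734) = 0.036 × (58.6771 − 27.0924) = 0.036 × 31.5847 = 1.1370 W/m².
Total ΔF = 3.2961 + 1.1370 = 4.4331 W/m².

ΔF = 4.43 W/m²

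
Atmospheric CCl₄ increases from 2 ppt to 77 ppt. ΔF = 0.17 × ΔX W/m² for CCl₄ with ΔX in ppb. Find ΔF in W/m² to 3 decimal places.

CCl₄: Δ = 77 − 2 = 75 ppt = 0.075 ppb; ΔF = 0.17 × 0.075 = 0.0128 W/m².

ΔF = 0.013 W/m²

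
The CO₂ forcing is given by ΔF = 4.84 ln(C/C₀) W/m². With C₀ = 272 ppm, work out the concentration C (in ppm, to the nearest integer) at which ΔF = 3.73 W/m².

Set 4.84 ln(C/272) = 3.73, so ln(C/272) = 3.73/4.84 = 0.77066.
Then C/272 = e^0.77066 = 2.16119, giving C = 272 × 2.16119 = 587.84 ppm.

C ≈ 588 ppm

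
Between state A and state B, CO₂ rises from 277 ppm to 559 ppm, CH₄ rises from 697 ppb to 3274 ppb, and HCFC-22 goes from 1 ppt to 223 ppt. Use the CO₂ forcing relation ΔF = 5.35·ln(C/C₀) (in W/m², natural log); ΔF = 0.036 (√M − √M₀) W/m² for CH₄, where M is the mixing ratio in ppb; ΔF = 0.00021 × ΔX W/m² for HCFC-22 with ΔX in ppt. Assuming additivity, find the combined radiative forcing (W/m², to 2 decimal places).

CO₂: 5.35 × ln(559/277) = 5.35 × ln(2.01805) = 5.35 × 0.70213 = 3.7564 W/m².
CH₄: 0.036 × (√3274 − √697) = 0.036 × (57.2189 − 26.4008) = 0.036 × 30.8181 = 1.1095 W/m².
HCFC-22: ΔF = 0.00021 × (223 − 1) = 0.00021 × 222 = 0.0466 W/m².
Total ΔF = 3.7564 + 1.1095 + 0.0466 = 4.9125 W/m².

ΔF = 4.91 W/m²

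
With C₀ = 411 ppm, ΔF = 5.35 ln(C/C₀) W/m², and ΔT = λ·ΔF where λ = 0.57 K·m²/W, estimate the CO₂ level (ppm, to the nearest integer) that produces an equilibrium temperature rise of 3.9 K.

C ≈ 1477 ppm

Required forcing: ΔF = ΔT/λ = 3.9/0.57 = 6.8421 W/m².
Then ln(C/411) = ΔF/5.35 = 6.8421/5.35 = 1.27890.
So C = 411 × e^1.27890 = 411 × 3.59269 = 1476.60 ppm.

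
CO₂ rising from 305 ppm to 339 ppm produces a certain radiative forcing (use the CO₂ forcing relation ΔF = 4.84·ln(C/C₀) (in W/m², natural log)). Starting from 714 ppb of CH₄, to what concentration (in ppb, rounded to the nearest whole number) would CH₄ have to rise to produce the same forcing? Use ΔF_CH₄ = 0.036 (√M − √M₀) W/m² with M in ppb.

M ≈ 1675 ppb

CO₂ forcing: 4.84 × ln(339/305) = 4.84 × 0.105688 = 0.51153 W/m².
Set 0.036(√M − √714) = 0.51153: √M = 0.51153/0.036 + √714 = 14.2092 + 26.7208 = 40.9300.
M = (40.9300)² = 1675.26 ppb.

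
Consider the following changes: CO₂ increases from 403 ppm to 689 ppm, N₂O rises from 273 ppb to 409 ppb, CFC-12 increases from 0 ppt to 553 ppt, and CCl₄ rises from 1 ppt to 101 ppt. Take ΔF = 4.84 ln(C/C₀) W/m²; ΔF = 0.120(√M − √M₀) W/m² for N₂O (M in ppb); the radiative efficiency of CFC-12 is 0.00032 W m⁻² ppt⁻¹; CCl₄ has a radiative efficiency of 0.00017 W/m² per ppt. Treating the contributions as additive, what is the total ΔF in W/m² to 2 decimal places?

CO₂: 4.84 × ln(689/403) = 4.84 × ln(1.70968) = 4.84 × 0.53631 = 2.5957 W/m².
N₂O: 0.120 × (√409 − √273) = 0.120 × (20.2237 − 16.5227) = 0.120 × 3.7010 = 0.4441 W/m².
CFC-12: ΔF = 0.00032 × (553 − 0) = 0.00032 × 553 = 0.1770 W/m².
CCl₄: ΔF = 0.00017 × (101 − 1) = 0.00017 × 100 = 0.0170 W/m².
Total ΔF = 2.5957 + 0.4441 + 0.1770 + 0.0170 = 3.2338 W/m².

ΔF = 3.23 W/m²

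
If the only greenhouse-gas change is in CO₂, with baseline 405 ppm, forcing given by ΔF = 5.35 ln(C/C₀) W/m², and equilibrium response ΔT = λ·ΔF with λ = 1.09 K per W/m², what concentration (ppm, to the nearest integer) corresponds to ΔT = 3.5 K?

Required forcing: ΔF = ΔT/λ = 3.5/1.09 = 3.2110 W/m².
Then ln(C/405) = ΔF/5.35 = 3.2110/5.35 = 0.60019.
So C = 405 × e^0.60019 = 405 × 1.82247 = 738.10 ppm.

C ≈ 738 ppm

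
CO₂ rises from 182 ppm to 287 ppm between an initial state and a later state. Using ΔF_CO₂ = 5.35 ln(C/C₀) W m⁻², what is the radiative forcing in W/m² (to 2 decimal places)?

CO₂: 5.35 × ln(287/182) = 5.35 × ln(1.57692) = 5.35 × 0.45547 = 2.4368 W/m².

ΔF = 2.44 W/m²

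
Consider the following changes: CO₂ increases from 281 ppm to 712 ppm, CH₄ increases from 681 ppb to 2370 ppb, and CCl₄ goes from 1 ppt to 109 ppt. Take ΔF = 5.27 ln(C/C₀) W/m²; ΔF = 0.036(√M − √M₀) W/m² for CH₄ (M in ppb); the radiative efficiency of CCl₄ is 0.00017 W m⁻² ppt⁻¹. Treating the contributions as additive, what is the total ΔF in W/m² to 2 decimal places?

CO₂: 5.27 × ln(712/281) = 5.27 × ln(2.53381) = 5.27 × 0.92972 = 4.8996 W/m².
CH₄: 0.036 × (√2370 − √681) = 0.036 × (48.6826 − 26.0960) = 0.036 × 22.5866 = 0.8131 W/m².
CCl₄: ΔF = 0.00017 × (109 − 1) = 0.00017 × 108 = 0.0184 W/m².
Total ΔF = 4.8996 + 0.8131 + 0.0184 = 5.7311 W/m².

ΔF = 5.73 W/m²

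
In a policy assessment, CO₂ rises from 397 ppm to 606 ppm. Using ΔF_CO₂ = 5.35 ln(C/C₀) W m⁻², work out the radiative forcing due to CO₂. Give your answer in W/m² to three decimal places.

ΔF = 2.263 W/m²

CO₂: 5.35 × ln(606/397) = 5.35 × ln(1.52645) = 5.35 × 0.42294 = 2.2627 W/m².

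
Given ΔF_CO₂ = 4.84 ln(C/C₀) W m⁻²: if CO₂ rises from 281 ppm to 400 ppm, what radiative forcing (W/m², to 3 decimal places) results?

ΔF = 1.709 W/m²

CO₂ absorption bands are partially saturated, so forcing scales with the logarithm of the concentration ratio.
CO₂: 4.84 × ln(400/281) = 4.84 × ln(1.42349) = 4.84 × 0.35311 = 1.7091 W/m².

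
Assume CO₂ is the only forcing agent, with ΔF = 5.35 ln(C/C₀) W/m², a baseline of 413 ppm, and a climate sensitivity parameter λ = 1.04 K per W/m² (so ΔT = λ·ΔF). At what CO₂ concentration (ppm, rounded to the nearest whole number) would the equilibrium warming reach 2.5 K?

C ≈ 647 ppm

Required forcing: ΔF = ΔT/λ = 2.5/1.04 = 2.4038 W/m².
Then ln(C/413) = ΔF/5.35 = 2.4038/5.35 = 0.44931.
So C = 413 × e^0.44931 = 413 × 1.56723 = 647.27 ppm.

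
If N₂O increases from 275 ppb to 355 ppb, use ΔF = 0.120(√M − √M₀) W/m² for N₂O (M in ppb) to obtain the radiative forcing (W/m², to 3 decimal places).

ΔF = 0.271 W/m²

N₂O: 0.120 × (√355 − √275) = 0.120 × (18.8414 − 16.5831) = 0.120 × 2.2583 = 0.2710 W/m².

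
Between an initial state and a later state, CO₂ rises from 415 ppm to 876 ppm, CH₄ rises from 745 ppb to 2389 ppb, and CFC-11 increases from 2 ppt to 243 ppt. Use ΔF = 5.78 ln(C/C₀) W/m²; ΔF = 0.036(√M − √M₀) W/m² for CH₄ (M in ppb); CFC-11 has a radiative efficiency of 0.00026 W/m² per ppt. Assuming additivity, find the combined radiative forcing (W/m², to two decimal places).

ΔF = 5.16 W/m²

CO₂: 5.78 × ln(876/415) = 5.78 × ln(2.11084) = 5.78 × 0.74709 = 4.3182 W/m².
CH₄: 0.036 × (√2389 − √745) = 0.036 × (48.8774 − 27.2947) = 0.036 × 21.5827 = 0.7770 W/m².
CFC-11: ΔF = 0.00026 × (243 − 2) = 0.00026 × 241 = 0.0627 W/m².
Total ΔF = 4.3182 + 0.7770 + 0.0627 = 5.1579 W/m².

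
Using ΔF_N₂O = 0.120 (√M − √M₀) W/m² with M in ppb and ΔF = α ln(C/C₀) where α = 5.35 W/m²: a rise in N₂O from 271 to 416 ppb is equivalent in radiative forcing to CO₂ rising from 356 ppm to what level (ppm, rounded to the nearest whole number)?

C ≈ 389 ppm

N₂O forcing: 0.120 × (√416 − √271) = 0.120 × (20.3961 − 16.4621) = 0.120 × 3.9340 = 0.47208 W/m².
Set 5.35 ln(C/356) = 0.47208: ln(C/356) = 0.47208/5.35 = 0.08824, so C = 356 × e^0.08824 = 356 × 1.09225 = 388.84 ppm.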